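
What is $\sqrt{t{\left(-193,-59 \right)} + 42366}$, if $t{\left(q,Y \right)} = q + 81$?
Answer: $\sqrt{42254} \approx 205.56$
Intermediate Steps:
$t{\left(q,Y \right)} = 81 + q$
$\sqrt{t{\left(-193,-59 \right)} + 42366} = \sqrt{\left(81 - 193\right) + 42366} = \sqrt{-112 + 42366} = \sqrt{42254}$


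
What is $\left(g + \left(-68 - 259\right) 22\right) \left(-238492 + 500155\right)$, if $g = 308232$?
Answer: $78770506194$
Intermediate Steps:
$\left(g + \left(-68 - 259\right) 22\right) \left(-238492 + 500155\right) = \left(308232 + \left(-68 - 259\right) 22\right) \left(-238492 + 500155\right) = \left(308232 - 7194\right) 261663 = 301038 \cdot 261663 = 78770506194$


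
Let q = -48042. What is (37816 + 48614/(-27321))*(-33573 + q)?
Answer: -28106092770010/9107 ≈ -3.0862e+9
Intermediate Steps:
(37816 + 48614/(-27321))*(-33573 + q) = (37816 + 48614/(-27321))*(-33573 - 48042) = (37816 + 48614*(-1/27321))*(-81615) = (37816 - 48614/27321)*(-81615) = (1033122322/27321)*(-81615) = -28106092770010/9107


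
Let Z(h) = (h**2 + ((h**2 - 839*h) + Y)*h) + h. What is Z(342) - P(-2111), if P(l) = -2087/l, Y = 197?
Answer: -122324911595/2111 ≈ -5.7946e+7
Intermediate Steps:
Z(h) = h + h**2 + h*(197 + h**2 - 839*h) (Z(h) = (h**2 + ((h**2 - 839*h) + 197)*h) + h = (h**2 + (197 + h**2 - 839*h)*h) + h = (h**2 + h*(197 + h**2 - 839*h)) + h = h + h**2 + h*(197 + h**2 - 839*h))
Z(342) - P(-2111) = 342*(198 + 342**2 - 838*342) - (-2087)/(-2111) = 342*(198 + 116964 - 286596) - (-2087)*(-1)/2111 = 342*(-169434) - 1*2087/2111 = -57946428 - 2087/2111 = -122324911595/2111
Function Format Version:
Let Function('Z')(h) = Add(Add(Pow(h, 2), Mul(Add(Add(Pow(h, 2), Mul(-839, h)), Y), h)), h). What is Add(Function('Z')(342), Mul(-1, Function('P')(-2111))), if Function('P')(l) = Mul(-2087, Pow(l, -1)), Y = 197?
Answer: Rational(-122324911595, 2111) ≈ -5.7946e+7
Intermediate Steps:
Function('Z')(h) = Add(h, Pow(h, 2), Mul(h, Add(197, Pow(h, 2), Mul(-839, h)))) (Function('Z')(h) = Add(Add(Pow(h, 2), Mul(Add(Add(Pow(h, 2), Mul(-839, h)), 197), h)), h) = Add(Add(Pow(h, 2), Mul(Add(197, Pow(h, 2), Mul(-839, h)), h)), h) = Add(Add(Pow(h, 2), Mul(h, Add(197, Pow(h, 2), Mul(-839, h)))), h) = Add(h, Pow(h, 2), Mul(h, Add(197, Pow(h, 2), Mul(-839, h)))))
Add(Function('Z')(342), Mul(-1, Function('P')(-2111))) = Add(Mul(342, Add(198, Pow(342, 2), Mul(-838, 342))), Mul(-1, Mul(-2087, Pow(-2111, -1)))) = Add(Mul(342, Add(198, 116964, -286596)), Mul(-1, Mul(-2087, Rational(-1, 2111)))) = Add(Mul(342, -169434), Mul(-1, Rational(2087, 2111))) = Add(-57946428, Rational(-2087, 2111)) = Rational(-122324911595, 2111)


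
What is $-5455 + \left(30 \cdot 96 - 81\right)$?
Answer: $-2656$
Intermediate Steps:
$-5455 + \left(30 \cdot 96 - 81\right) = -5455 + \left(2880 - 81\right) = -5455 + 2799 = -2656$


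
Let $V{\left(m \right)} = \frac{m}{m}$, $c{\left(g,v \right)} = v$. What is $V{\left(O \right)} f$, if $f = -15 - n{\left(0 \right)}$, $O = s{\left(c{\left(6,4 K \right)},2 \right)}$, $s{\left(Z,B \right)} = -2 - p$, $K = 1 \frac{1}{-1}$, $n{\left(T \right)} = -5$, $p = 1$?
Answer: $-10$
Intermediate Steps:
$K = -1$ ($K = 1 \left(-1\right) = -1$)
$s{\left(Z,B \right)} = -3$ ($s{\left(Z,B \right)} = -2 - 1 = -3$)
$O = -3$
$V{\left(m \right)} = 1$
$f = -10$ ($f = -15 - -5 = -15 + 5 = -10$)
$V{\left(O \right)} f = 1 \left(-10\right) = -10$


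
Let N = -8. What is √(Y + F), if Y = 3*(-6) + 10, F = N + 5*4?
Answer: 2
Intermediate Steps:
F = 12 (F = -8 + 5*4 = -8 + 20 = 12)
Y = -8 (Y = -18 + 10 = -8)
√(Y + F) = √(-8 + 12) = √4 = 2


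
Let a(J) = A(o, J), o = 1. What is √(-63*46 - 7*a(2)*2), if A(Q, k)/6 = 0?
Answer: 3*I*√322 ≈ 53.833*I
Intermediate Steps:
A(Q, k) = 0 (A(Q, k) = 6*0 = 0)
a(J) = 0
√(-63*46 - 7*a(2)*2) = √(-63*46 - 7*0*2) = √(-2898 + 0*2) = √(-2898 + 0) = √(-2898) = 3*I*√322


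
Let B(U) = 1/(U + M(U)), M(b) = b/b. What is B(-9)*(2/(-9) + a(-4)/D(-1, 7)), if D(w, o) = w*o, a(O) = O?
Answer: -11/252 ≈ -0.043651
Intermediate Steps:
M(b) = 1
B(U) = 1/(1 + U) (B(U) = 1/(U + 1) = 1/(1 + U))
D(w, o) = o*w
B(-9)*(2/(-9) + a(-4)/D(-1, 7)) = (2/(-9) - 4/(7*(-1)))/(1 - 9) = (2*(-⅑) - 4/(-7))/(-8) = -(-2/9 - 4*(-⅐))/8 = -(-2/9 + 4/7)/8 = -⅛*22/63 = -11/252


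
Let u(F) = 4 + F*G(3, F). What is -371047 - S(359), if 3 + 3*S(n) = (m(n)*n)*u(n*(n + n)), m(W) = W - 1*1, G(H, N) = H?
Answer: -99385890518/3 ≈ -3.3129e+10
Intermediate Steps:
m(W) = -1 + W (m(W) = W - 1 = -1 + W)
u(F) = 4 + 3*F (u(F) = 4 + F*3 = 4 + 3*F)
S(n) = -1 + n*(-1 + n)*(4 + 6*n²)/3 (S(n) = -1 + (((-1 + n)*n)*(4 + 3*(n*(n + n))))/3 = -1 + ((n*(-1 + n))*(4 + 3*(n*(2*n))))/3 = -1 + ((n*(-1 + n))*(4 + 3*(2*n²)))/3 = -1 + ((n*(-1 + n))*(4 + 6*n²))/3 = -1 + (n*(-1 + n)*(4 + 6*n²))/3 = -1 + n*(-1 + n)*(4 + 6*n²)/3)
-371047 - S(359) = -371047 - (-1 + (⅔)*359*(-1 + 359)*(2 + 3*359²)) = -371047 - (-1 + (⅔)*359*358*(2 + 3*128881)) = -371047 - (-1 + (⅔)*359*358*(2 + 386643)) = -371047 - (-1 + (⅔)*359*358*386645) = -371047 - (-1 + 99384777380/3) = -371047 - 1*99384777377/3 = -371047 - 99384777377/3 = -99385890518/3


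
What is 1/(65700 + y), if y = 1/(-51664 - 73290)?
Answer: 124954/8209477799 ≈ 1.5221e-5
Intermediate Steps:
y = -1/124954 (y = 1/(-124954) = -1/124954 ≈ -8.0029e-6)
1/(65700 + y) = 1/(65700 - 1/124954) = 1/(8209477799/124954) = 124954/8209477799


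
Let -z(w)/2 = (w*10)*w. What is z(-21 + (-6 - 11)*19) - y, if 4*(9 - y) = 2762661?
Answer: -6704255/4 ≈ -1.6761e+6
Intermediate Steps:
z(w) = -20*w**2 (z(w) = -2*w*10*w = -2*10*w*w = -20*w**2)
y = -2762625/4 (y = 9 - 1/4*2762661 = 9 - 2762661/4 = -2762625/4 ≈ -6.9066e+5)
z(-21 + (-6 - 11)*19) - y = -20*(-21 + (-6 - 11)*19)**2 - 1*(-2762625/4) = -20*(-21 - 17*19)**2 + 2762625/4 = -20*(-21 - 323)**2 + 2762625/4 = -20*(-344)**2 + 2762625/4 = -20*118336 + 2762625/4 = -2366720 + 2762625/4 = -6704255/4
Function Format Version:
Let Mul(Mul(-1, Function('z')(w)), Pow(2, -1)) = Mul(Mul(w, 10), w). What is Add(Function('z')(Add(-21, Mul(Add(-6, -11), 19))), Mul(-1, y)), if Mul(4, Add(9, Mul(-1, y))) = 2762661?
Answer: Rational(-6704255, 4) ≈ -1.6761e+6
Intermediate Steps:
Function('z')(w) = Mul(-20, Pow(w, 2)) (Function('z')(w) = Mul(-2, Mul(Mul(w, 10), w)) = Mul(-2, Mul(Mul(10, w), w)) = Mul(-2, Mul(10, Pow(w, 2))) = Mul(-20, Pow(w, 2)))
y = Rational(-2762625, 4) (y = Add(9, Mul(Rational(-1, 4), 2762661)) = Add(9, Rational(-2762661, 4)) = Rational(-2762625, 4) ≈ -6.9066e+5)
Add(Function('z')(Add(-21, Mul(Add(-6, -11), 19))), Mul(-1, y)) = Add(Mul(-20, Pow(Add(-21, Mul(Add(-6, -11), 19)), 2)), Mul(-1, Rational(-2762625, 4))) = Add(Mul(-20, Pow(Add(-21, Mul(-17, 19)), 2)), Rational(2762625, 4)) = Add(Mul(-20, Pow(Add(-21, -323), 2)), Rational(2762625, 4)) = Add(Mul(-20, Pow(-344, 2)), Rational(2762625, 4)) = Add(Mul(-20, 118336), Rational(2762625, 4)) = Add(-2366720, Rational(2762625, 4)) = Rational(-6704255, 4)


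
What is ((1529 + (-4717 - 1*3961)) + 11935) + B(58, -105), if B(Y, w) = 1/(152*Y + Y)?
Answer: 42470965/8874 ≈ 4786.0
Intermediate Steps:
B(Y, w) = 1/(153*Y)
((1529 + (-4717 - 1*3961)) + 11935) + B(58, -105) = ((1529 + (-4717 - 1*3961)) + 11935) + (1/153)/58 = ((1529 + (-4717 - 3961)) + 11935) + (1/153)*(1/58) = ((1529 - 8678) + 11935) + 1/8874 = (-7149 + 11935) + 1/8874 = 4786 + 1/8874 = 42470965/8874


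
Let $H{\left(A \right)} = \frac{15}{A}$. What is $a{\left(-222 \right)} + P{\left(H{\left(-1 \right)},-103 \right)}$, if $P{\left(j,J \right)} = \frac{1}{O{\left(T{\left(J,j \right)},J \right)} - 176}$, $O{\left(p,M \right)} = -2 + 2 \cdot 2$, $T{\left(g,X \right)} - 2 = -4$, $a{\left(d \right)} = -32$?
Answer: $- \frac{5569}{174} \approx -32.006$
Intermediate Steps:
$T{\left(g,X \right)} = -2$ ($T{\left(g,X \right)} = 2 - 4 = -2$)
$O{\left(p,M \right)} = 2$ ($O{\left(p,M \right)} = -2 + 4 = 2$)
$P{\left(j,J \right)} = - \frac{1}{174}$ ($P{\left(j,J \right)} = \frac{1}{2 - 176} = \frac{1}{-174} = - \frac{1}{174}$)
$a{\left(-222 \right)} + P{\left(H{\left(-1 \right)},-103 \right)} = -32 - \frac{1}{174} = - \frac{5569}{174}$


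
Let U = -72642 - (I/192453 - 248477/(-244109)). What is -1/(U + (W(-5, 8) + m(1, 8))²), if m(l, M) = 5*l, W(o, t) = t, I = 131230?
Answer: 46979509377/3404825837647472 ≈ 1.3798e-5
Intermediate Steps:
U = -3412765374732185/46979509377 (U = -72642 - (131230/192453 - 248477/(-244109)) = -72642 - (131230*(1/192453) - 248477*(-1/244109)) = -72642 - (131230/192453 + 248477/244109) = -72642 - 1*79854568151/46979509377 = -72642 - 79854568151/46979509377 = -3412765374732185/46979509377 ≈ -72644.)
-1/(U + (W(-5, 8) + m(1, 8))²) = -1/(-3412765374732185/46979509377 + (8 + 5*1)²) = -1/(-3412765374732185/46979509377 + (8 + 5)²) = -1/(-3412765374732185/46979509377 + 13²) = -1/(-3412765374732185/46979509377 + 169) = -1/(-3404825837647472/46979509377) = -1*(-46979509377/3404825837647472) = 46979509377/3404825837647472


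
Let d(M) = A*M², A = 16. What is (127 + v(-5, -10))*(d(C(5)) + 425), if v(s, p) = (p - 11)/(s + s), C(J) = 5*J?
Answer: 2691735/2 ≈ 1.3459e+6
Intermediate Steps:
v(s, p) = (-11 + p)/(2*s) (v(s, p) = (-11 + p)/((2*s)) = (-11 + p)*(1/(2*s)) = (-11 + p)/(2*s))
d(M) = 16*M²
(127 + v(-5, -10))*(d(C(5)) + 425) = (127 + (½)*(-11 - 10)/(-5))*(16*(5*5)² + 425) = (127 + (½)*(-⅕)*(-21))*(16*25² + 425) = (127 + 21/10)*(16*625 + 425) = 1291*(10000 + 425)/10 = (1291/10)*10425 = 2691735/2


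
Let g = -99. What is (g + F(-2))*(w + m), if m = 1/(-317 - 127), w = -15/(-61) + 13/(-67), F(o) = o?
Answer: -9094141/1814628 ≈ -5.0116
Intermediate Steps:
w = 212/4087 (w = -15*(-1/61) + 13*(-1/67) = 15/61 - 13/67 = 212/4087 ≈ 0.051872)
m = -1/444 (m = 1/(-444) = -1/444 ≈ -0.0022523)
(g + F(-2))*(w + m) = (-99 - 2)*(212/4087 - 1/444) = -101*90041/1814628 = -9094141/1814628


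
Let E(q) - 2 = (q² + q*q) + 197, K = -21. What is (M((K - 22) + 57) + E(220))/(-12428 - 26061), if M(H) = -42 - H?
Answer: -8813/3499 ≈ -2.5187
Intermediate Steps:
E(q) = 199 + 2*q² (E(q) = 2 + ((q² + q*q) + 197) = 2 + ((q² + q²) + 197) = 2 + (2*q² + 197) = 2 + (197 + 2*q²) = 199 + 2*q²)
(M((K - 22) + 57) + E(220))/(-12428 - 26061) = ((-42 - ((-21 - 22) + 57)) + (199 + 2*220²))/(-12428 - 26061) = ((-42 - (-43 + 57)) + (199 + 2*48400))/(-38489) = ((-42 - 1*14) + (199 + 96800))*(-1/38489) = ((-42 - 14) + 96999)*(-1/38489) = (-56 + 96999)*(-1/38489) = 96943*(-1/38489) = -8813/3499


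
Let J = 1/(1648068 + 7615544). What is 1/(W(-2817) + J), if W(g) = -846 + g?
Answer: -9263612/33932610755 ≈ -0.00027300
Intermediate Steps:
J = 1/9263612 ≈ 1.0795e-7
1/(W(-2817) + J) = 1/((-846 - 2817) + 1/9263612) = 1/(-3663 + 1/9263612) = 1/(-33932610755/9263612) = -9263612/33932610755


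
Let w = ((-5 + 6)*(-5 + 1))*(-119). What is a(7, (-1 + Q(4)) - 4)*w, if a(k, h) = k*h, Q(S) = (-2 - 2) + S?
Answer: -16660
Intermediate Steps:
Q(S) = -4 + S
a(k, h) = h*k
w = 476 (w = (1*(-4))*(-119) = -4*(-119) = 476)
a(7, (-1 + Q(4)) - 4)*w = (((-1 + (-4 + 4)) - 4)*7)*476 = (((-1 + 0) - 4)*7)*476 = ((-1 - 4)*7)*476 = -5*7*476 = -35*476 = -16660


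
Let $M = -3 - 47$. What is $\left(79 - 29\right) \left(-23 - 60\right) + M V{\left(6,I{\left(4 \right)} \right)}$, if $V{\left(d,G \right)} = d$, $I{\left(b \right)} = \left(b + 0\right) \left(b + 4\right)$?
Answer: $-4450$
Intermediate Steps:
$M = -50$ ($M = -3 - 47 = -50$)
$I{\left(b \right)} = b \left(4 + b\right)$
$\left(79 - 29\right) \left(-23 - 60\right) + M V{\left(6,I{\left(4 \right)} \right)} = \left(79 - 29\right) \left(-23 - 60\right) - 300 = 50 \left(-83\right) - 300 = -4150 - 300 = -4450$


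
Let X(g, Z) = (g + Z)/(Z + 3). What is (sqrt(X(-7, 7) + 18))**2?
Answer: 18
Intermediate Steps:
X(g, Z) = (Z + g)/(3 + Z)
(sqrt(X(-7, 7) + 18))**2 = (sqrt((7 - 7)/(3 + 7) + 18))**2 = (sqrt(0/10 + 18))**2 = (sqrt((1/10)*0 + 18))**2 = (sqrt(0 + 18))**2 = (sqrt(18))**2 = (3*sqrt(2))**2 = 18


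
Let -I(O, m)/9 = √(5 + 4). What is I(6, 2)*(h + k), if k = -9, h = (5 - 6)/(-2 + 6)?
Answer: 999/4 ≈ 249.75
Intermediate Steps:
I(O, m) = -27 (I(O, m) = -9*√(5 + 4) = -9*√9 = -9*3 = -27)
h = -¼ (h = -1/4 = -1*¼ = -¼ ≈ -0.25000)
I(6, 2)*(h + k) = -27*(-¼ - 9) = -27*(-37/4) = 999/4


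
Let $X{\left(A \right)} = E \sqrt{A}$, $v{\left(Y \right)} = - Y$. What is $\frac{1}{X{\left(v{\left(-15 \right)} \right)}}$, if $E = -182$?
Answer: $- \frac{\sqrt{15}}{2730} \approx -0.0014187$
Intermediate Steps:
$X{\left(A \right)} = - 182 \sqrt{A}$
$\frac{1}{X{\left(v{\left(-15 \right)} \right)}} = \frac{1}{\left(-182\right) \sqrt{\left(-1\right) \left(-15\right)}} = \frac{1}{\left(-182\right) \sqrt{15}} = - \frac{\sqrt{15}}{2730}$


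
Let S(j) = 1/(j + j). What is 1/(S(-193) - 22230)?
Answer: -386/8580781 ≈ -4.4984e-5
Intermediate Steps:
S(j) = 1/(2*j)
1/(S(-193) - 22230) = 1/((½)/(-193) - 22230) = 1/((½)*(-1/193) - 22230) = 1/(-1/386 - 22230) = 1/(-8580781/386) = -386/8580781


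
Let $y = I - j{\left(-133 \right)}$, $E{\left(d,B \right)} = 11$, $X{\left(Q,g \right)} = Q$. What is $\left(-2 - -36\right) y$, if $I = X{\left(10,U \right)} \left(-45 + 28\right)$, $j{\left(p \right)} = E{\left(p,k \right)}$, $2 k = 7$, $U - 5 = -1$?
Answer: $-6154$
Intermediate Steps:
$U = 4$ ($U = 5 - 1 = 4$)
$k = \frac{7}{2}$ ($k = \frac{1}{2} \cdot 7 = \frac{7}{2} \approx 3.5$)
$j{\left(p \right)} = 11$
$I = -170$ ($I = 10 \left(-45 + 28\right) = 10 \left(-17\right) = -170$)
$y = -181$ ($y = -170 - 11 = -181$)
$\left(-2 - -36\right) y = \left(-2 - -36\right) \left(-181\right) = \left(-2 + 36\right) \left(-181\right) = 34 \left(-181\right) = -6154$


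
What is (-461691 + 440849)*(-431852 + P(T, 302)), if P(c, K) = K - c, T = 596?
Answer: 9006786932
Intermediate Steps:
(-461691 + 440849)*(-431852 + P(T, 302)) = (-461691 + 440849)*(-431852 + (302 - 1*596)) = -20842*(-431852 + (302 - 596)) = -20842*(-431852 - 294) = -20842*(-432146) = 9006786932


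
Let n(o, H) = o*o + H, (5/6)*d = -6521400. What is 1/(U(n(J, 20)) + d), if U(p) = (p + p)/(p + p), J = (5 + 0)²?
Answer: -1/7825679 ≈ -1.2778e-7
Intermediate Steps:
d = -7825680 (d = (6/5)*(-6521400) = -7825680)
J = 25 (J = 5² = 25)
n(o, H) = H + o² (n(o, H) = o² + H = H + o²)
U(p) = 1 (U(p) = (2*p)/((2*p)) = (2*p)*(1/(2*p)) = 1)
1/(U(n(J, 20)) + d) = 1/(1 - 7825680) = 1/(-7825679) = -1/7825679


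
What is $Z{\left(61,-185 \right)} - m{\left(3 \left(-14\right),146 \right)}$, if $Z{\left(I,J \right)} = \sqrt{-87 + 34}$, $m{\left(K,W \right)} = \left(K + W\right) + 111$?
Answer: $-215 + i \sqrt{53} \approx -215.0 + 7.2801 i$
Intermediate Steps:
$m{\left(K,W \right)} = 111 + K + W$
$Z{\left(I,J \right)} = i \sqrt{53}$ ($Z{\left(I,J \right)} = \sqrt{-53} = i \sqrt{53}$)
$Z{\left(61,-185 \right)} - m{\left(3 \left(-14\right),146 \right)} = i \sqrt{53} - \left(111 + 3 \left(-14\right) + 146\right) = i \sqrt{53} - \left(111 - 42 + 146\right) = i \sqrt{53} - 215 = -215 + i \sqrt{53}$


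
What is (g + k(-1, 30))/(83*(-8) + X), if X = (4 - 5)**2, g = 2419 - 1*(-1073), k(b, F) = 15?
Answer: -1169/221 ≈ -5.2896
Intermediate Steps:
g = 3492 (g = 2419 + 1073 = 3492)
X = 1 (X = (-1)**2 = 1)
(g + k(-1, 30))/(83*(-8) + X) = (3492 + 15)/(83*(-8) + 1) = 3507/(-664 + 1) = 3507/(-663) = 3507*(-1/663) = -1169/221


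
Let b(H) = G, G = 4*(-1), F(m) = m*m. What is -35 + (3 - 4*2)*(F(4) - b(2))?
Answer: -135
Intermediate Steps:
F(m) = m²
G = -4
b(H) = -4
-35 + (3 - 4*2)*(F(4) - b(2)) = -35 + (3 - 4*2)*(4² - 1*(-4)) = -35 + (3 - 8)*(16 + 4) = -35 - 5*20 = -35 - 100 = -135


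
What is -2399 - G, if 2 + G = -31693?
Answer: 29296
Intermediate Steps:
G = -31695 (G = -2 - 31693 = -31695)
-2399 - G = -2399 - 1*(-31695) = -2399 + 31695 = 29296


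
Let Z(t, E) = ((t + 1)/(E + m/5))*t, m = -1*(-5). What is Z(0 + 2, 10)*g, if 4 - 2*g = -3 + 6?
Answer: 3/11 ≈ 0.27273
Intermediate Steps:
m = 5
g = ½ (g = 2 - (-3 + 6)/2 = 2 - ½*3 = 2 - 3/2 = ½ ≈ 0.50000)
Z(t, E) = t*(1 + t)/(1 + E) (Z(t, E) = ((t + 1)/(E + 5/5))*t = ((1 + t)/(E + 5*(⅕)))*t = ((1 + t)/(E + 1))*t = ((1 + t)/(1 + E))*t = t*(1 + t)/(1 + E))
Z(0 + 2, 10)*g = ((0 + 2)*(1 + (0 + 2))/(1 + 10))*(½) = (2*(1 + 2)/11)*(½) = (2*(1/11)*3)*(½) = (6/11)*(½) = 3/11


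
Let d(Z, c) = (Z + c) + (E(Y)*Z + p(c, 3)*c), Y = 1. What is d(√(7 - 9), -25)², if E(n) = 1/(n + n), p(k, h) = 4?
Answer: 31241/2 - 375*I*√2 ≈ 15621.0 - 530.33*I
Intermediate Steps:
E(n) = 1/(2*n)
d(Z, c) = 5*c + 3*Z/2 (d(Z, c) = (Z + c) + (((½)/1)*Z + 4*c) = (Z + c) + (((½)*1)*Z + 4*c) = (Z + c) + (Z/2 + 4*c) = 5*c + 3*Z/2)
d(√(7 - 9), -25)² = (5*(-25) + 3*√(7 - 9)/2)² = (-125 + 3*√(-2)/2)² = (-125 + 3*(I*√2)/2)² = (-125 + 3*I*√2/2)²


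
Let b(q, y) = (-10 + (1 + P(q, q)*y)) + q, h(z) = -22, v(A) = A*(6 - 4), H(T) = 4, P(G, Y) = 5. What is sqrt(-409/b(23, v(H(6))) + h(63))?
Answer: I*sqrt(9582)/18 ≈ 5.4382*I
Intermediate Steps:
v(A) = 2*A (v(A) = A*2 = 2*A)
b(q, y) = -9 + q + 5*y (b(q, y) = (-10 + (1 + 5*y)) + q = (-9 + 5*y) + q = -9 + q + 5*y)
sqrt(-409/b(23, v(H(6))) + h(63)) = sqrt(-409/(-9 + 23 + 5*(2*4)) - 22) = sqrt(-409/(-9 + 23 + 5*8) - 22) = sqrt(-409/(-9 + 23 + 40) - 22) = sqrt(-409/54 - 22) = sqrt(-1597/54) = I*sqrt(9582)/18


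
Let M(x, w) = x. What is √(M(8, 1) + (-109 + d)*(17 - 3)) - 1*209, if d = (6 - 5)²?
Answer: -209 + 4*I*√94 ≈ -209.0 + 38.781*I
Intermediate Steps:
d = 1 (d = 1² = 1)
√(M(8, 1) + (-109 + d)*(17 - 3)) - 1*209 = √(8 + (-109 + 1)*(17 - 3)) - 1*209 = √(8 - 108*14) - 209 = √(8 - 1512) - 209 = √(-1504) - 209 = 4*I*√94 - 209 = -209 + 4*I*√94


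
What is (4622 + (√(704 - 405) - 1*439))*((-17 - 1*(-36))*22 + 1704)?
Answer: 8876326 + 2122*√299 ≈ 8.9130e+6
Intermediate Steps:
(4622 + (√(704 - 405) - 1*439))*((-17 - 1*(-36))*22 + 1704) = (4622 + (√299 - 439))*((-17 + 36)*22 + 1704) = (4622 + (-439 + √299))*(19*22 + 1704) = (4183 + √299)*(418 + 1704) = (4183 + √299)*2122 = 8876326 + 2122*√299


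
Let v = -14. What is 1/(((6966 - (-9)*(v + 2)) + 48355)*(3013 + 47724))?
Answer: 1/2801341981 ≈ 3.5697e-10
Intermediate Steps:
1/(((6966 - (-9)*(v + 2)) + 48355)*(3013 + 47724)) = 1/(((6966 - (-9)*(-14 + 2)) + 48355)*(3013 + 47724)) = 1/(((6966 - (-9)*(-12)) + 48355)*50737) = 1/(((6966 - 1*108) + 48355)*50737) = 1/(((6966 - 108) + 48355)*50737) = 1/((6858 + 48355)*50737) = 1/(55213*50737) = 1/2801341981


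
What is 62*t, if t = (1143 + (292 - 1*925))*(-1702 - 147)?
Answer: -58465380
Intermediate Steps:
t = -942990 (t = (1143 + (292 - 925))*(-1849) = (1143 - 633)*(-1849) = 510*(-1849) = -942990)
62*t = 62*(-942990) = -58465380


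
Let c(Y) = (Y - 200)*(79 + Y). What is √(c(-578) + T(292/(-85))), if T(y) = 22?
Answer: 62*√101 ≈ 623.09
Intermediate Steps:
c(Y) = (-200 + Y)*(79 + Y)
√(c(-578) + T(292/(-85))) = √((-15800 + (-578)² - 121*(-578)) + 22) = √((-15800 + 334084 + 69938) + 22) = √(388222 + 22) = √388244 = 62*√101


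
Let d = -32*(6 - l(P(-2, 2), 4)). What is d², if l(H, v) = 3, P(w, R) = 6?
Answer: 9216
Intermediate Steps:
d = -96 (d = -32*(6 - 1*3) = -32*(6 - 3) = -32*3 = -96)
d² = (-96)² = 9216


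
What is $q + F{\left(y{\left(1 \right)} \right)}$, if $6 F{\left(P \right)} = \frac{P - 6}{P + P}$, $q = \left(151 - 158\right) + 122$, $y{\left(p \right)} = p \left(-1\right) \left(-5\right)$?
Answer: $\frac{6899}{60} \approx 114.98$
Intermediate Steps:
$y{\left(p \right)} = 5 p$ ($y{\left(p \right)} = - p \left(-5\right) = 5 p$)
$q = 115$ ($q = -7 + 122 = 115$)
$F{\left(P \right)} = \frac{-6 + P}{12 P}$ ($F{\left(P \right)} = \frac{\left(P - 6\right) \frac{1}{P + P}}{6} = \frac{\left(-6 + P\right) \frac{1}{2 P}}{6} = \frac{\frac{1}{2} \frac{1}{P} \left(-6 + P\right)}{6} = \frac{-6 + P}{12 P}$)
$q + F{\left(y{\left(1 \right)} \right)} = 115 + \frac{-6 + 5 \cdot 1}{12 \cdot 5 \cdot 1} = 115 + \frac{-6 + 5}{12 \cdot 5} = 115 + \frac{1}{12} \cdot \frac{1}{5} \left(-1\right) = 115 - \frac{1}{60} = \frac{6899}{60}$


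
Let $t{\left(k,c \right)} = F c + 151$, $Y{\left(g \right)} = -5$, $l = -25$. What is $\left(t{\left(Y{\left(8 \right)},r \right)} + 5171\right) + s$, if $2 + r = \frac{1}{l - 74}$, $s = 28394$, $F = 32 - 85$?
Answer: $\frac{3348431}{99} \approx 33823.0$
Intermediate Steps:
$F = -53$
$r = - \frac{199}{99}$ ($r = -2 + \frac{1}{-25 - 74} = -2 + \frac{1}{-99} = -2 - \frac{1}{99} = - \frac{199}{99} \approx -2.0101$)
$t{\left(k,c \right)} = 151 - 53 c$ ($t{\left(k,c \right)} = - 53 c + 151 = 151 - 53 c$)
$\left(t{\left(Y{\left(8 \right)},r \right)} + 5171\right) + s = \left(\left(151 - - \frac{10547}{99}\right) + 5171\right) + 28394 = \left(\left(151 + \frac{10547}{99}\right) + 5171\right) + 28394 = \left(\frac{25496}{99} + 5171\right) + 28394 = \frac{537425}{99} + 28394 = \frac{3348431}{99}$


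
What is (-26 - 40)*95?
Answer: -6270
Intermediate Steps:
(-26 - 40)*95 = -66*95 = -6270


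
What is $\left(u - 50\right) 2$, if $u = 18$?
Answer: $-64$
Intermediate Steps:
$\left(u - 50\right) 2 = \left(18 - 50\right) 2 = \left(-32\right) 2 = -64$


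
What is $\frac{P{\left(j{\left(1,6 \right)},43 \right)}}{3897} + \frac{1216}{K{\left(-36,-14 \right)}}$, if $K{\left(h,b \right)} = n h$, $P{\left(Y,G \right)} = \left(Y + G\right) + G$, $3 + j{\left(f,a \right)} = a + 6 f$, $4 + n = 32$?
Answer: $- \frac{32243}{27279} \approx -1.182$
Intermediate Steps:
$n = 28$ ($n = -4 + 32 = 28$)
$j{\left(f,a \right)} = -3 + a + 6 f$ ($j{\left(f,a \right)} = -3 + \left(a + 6 f\right) = -3 + a + 6 f$)
$P{\left(Y,G \right)} = Y + 2 G$ ($P{\left(Y,G \right)} = \left(G + Y\right) + G = Y + 2 G$)
$K{\left(h,b \right)} = 28 h$
$\frac{P{\left(j{\left(1,6 \right)},43 \right)}}{3897} + \frac{1216}{K{\left(-36,-14 \right)}} = \frac{\left(-3 + 6 + 6 \cdot 1\right) + 2 \cdot 43}{3897} + \frac{1216}{28 \left(-36\right)} = \left(\left(-3 + 6 + 6\right) + 86\right) \frac{1}{3897} + \frac{1216}{-1008} = \left(9 + 86\right) \frac{1}{3897} + 1216 \left(- \frac{1}{1008}\right) = 95 \cdot \frac{1}{3897} - \frac{76}{63} = \frac{95}{3897} - \frac{76}{63} = - \frac{32243}{27279}$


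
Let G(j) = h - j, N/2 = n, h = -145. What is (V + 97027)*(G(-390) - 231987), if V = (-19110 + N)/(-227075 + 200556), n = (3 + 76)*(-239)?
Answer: -596299021421670/26519 ≈ -2.2486e+10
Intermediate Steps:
n = -18881 (n = 79*(-239) = -18881)
N = -37762 (N = 2*(-18881) = -37762)
G(j) = -145 - j
V = 56872/26519 (V = (-19110 - 37762)/(-227075 + 200556) = -56872/(-26519) = -56872*(-1/26519) = 56872/26519 ≈ 2.1446)
(V + 97027)*(G(-390) - 231987) = (56872/26519 + 97027)*((-145 - 1*(-390)) - 231987) = 2573115885*((-145 + 390) - 231987)/26519 = 2573115885*(245 - 231987)/26519 = (2573115885/26519)*(-231742) = -596299021421670/26519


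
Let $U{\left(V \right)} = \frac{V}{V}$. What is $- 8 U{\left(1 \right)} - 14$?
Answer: $-22$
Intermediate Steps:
$U{\left(V \right)} = 1$
$- 8 U{\left(1 \right)} - 14 = \left(-8\right) 1 - 14 = -8 - 14 = -22$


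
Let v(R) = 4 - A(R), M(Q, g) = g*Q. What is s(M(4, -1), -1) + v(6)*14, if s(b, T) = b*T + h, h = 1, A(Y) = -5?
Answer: 131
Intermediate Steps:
M(Q, g) = Q*g
v(R) = 9 (v(R) = 4 - 1*(-5) = 4 + 5 = 9)
s(b, T) = 1 + T*b (s(b, T) = b*T + 1 = T*b + 1 = 1 + T*b)
s(M(4, -1), -1) + v(6)*14 = (1 - 4*(-1)) + 9*14 = (1 - 1*(-4)) + 126 = (1 + 4) + 126 = 5 + 126 = 131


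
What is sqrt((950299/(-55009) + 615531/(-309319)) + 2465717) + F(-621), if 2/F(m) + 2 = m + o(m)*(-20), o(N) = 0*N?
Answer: -2/623 + sqrt(713872301031154535028232237)/17015328871 ≈ 1570.3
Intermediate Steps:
o(N) = 0
F(m) = 2/(-2 + m) (F(m) = 2/(-2 + (m + 0*(-20))) = 2/(-2 + (m + 0)) = 2/(-2 + m))
sqrt((950299/(-55009) + 615531/(-309319)) + 2465717) + F(-621) = sqrt((950299/(-55009) + 615531/(-309319)) + 2465717) + 2/(-2 - 621) = sqrt((950299*(-1/55009) + 615531*(-1/309319)) + 2465717) + 2/(-623) = sqrt((-950299/55009 - 615531/309319) + 2465717) + 2*(-1/623) = sqrt(-327805281160/17015328871 + 2465717) - 2/623 = sqrt(41954657852534347/17015328871) - 2/623 = sqrt(713872301031154535028232237)/17015328871 - 2/623 = -2/623 + sqrt(713872301031154535028232237)/17015328871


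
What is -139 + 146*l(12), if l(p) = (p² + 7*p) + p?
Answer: 34901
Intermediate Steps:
l(p) = p² + 8*p
-139 + 146*l(12) = -139 + 146*(12*(8 + 12)) = -139 + 146*(12*20) = -139 + 146*240 = -139 + 35040 = 34901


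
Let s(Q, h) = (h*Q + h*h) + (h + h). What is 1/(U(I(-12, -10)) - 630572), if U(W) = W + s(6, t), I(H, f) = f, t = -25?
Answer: -1/630157 ≈ -1.5869e-6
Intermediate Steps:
s(Q, h) = h**2 + 2*h + Q*h (s(Q, h) = (Q*h + h**2) + 2*h = (h**2 + Q*h) + 2*h = h**2 + 2*h + Q*h)
U(W) = 425 + W (U(W) = W - 25*(2 + 6 - 25) = W - 25*(-17) = W + 425 = 425 + W)
1/(U(I(-12, -10)) - 630572) = 1/((425 - 10) - 630572) = 1/(415 - 630572) = 1/(-630157) = -1/630157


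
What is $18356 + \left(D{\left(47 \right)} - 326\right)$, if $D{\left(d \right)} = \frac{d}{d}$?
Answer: $18031$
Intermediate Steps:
$D{\left(d \right)} = 1$
$18356 + \left(D{\left(47 \right)} - 326\right) = 18356 + \left(1 - 326\right) = 18356 - 325 = 18031$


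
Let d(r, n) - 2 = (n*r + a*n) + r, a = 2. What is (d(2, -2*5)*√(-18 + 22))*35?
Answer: -2520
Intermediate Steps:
d(r, n) = 2 + r + 2*n + n*r (d(r, n) = 2 + ((n*r + 2*n) + r) = 2 + ((2*n + n*r) + r) = 2 + (r + 2*n + n*r) = 2 + r + 2*n + n*r)
(d(2, -2*5)*√(-18 + 22))*35 = ((2 + 2 + 2*(-2*5) - 2*5*2)*√(-18 + 22))*35 = ((2 + 2 + 2*(-10) - 10*2)*√4)*35 = ((2 + 2 - 20 - 20)*2)*35 = -36*2*35 = -72*35 = -2520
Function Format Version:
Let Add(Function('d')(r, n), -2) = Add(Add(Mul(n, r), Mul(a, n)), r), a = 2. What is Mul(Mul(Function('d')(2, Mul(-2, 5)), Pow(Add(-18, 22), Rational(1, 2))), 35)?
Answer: -2520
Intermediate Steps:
Function('d')(r, n) = Add(2, r, Mul(2, n), Mul(n, r)) (Function('d')(r, n) = Add(2, Add(Add(Mul(n, r), Mul(2, n)), r)) = Add(2, Add(Add(Mul(2, n), Mul(n, r)), r)) = Add(2, Add(r, Mul(2, n), Mul(n, r))) = Add(2, r, Mul(2, n), Mul(n, r)))
Mul(Mul(Function('d')(2, Mul(-2, 5)), Pow(Add(-18, 22), Rational(1, 2))), 35) = Mul(Mul(Add(2, 2, Mul(2, Mul(-2, 5)), Mul(Mul(-2, 5), 2)), Pow(Add(-18, 22), Rational(1, 2))), 35) = Mul(Mul(Add(2, 2, Mul(2, -10), Mul(-10, 2)), Pow(4, Rational(1, 2))), 35) = Mul(Mul(Add(2, 2, -20, -20), 2), 35) = Mul(Mul(-36, 2), 35) = Mul(-72, 35) = -2520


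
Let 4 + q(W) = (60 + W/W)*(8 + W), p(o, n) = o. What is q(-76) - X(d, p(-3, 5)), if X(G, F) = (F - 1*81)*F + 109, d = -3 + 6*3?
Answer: -4513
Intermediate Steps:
d = 15 (d = -3 + 18 = 15)
q(W) = 484 + 61*W (q(W) = -4 + (60 + W/W)*(8 + W) = -4 + (60 + 1)*(8 + W) = -4 + 61*(8 + W) = -4 + (488 + 61*W) = 484 + 61*W)
X(G, F) = 109 + F*(-81 + F) (X(G, F) = (F - 81)*F + 109 = (-81 + F)*F + 109 = F*(-81 + F) + 109 = 109 + F*(-81 + F))
q(-76) - X(d, p(-3, 5)) = (484 + 61*(-76)) - (109 + (-3)**2 - 81*(-3)) = (484 - 4636) - (109 + 9 + 243) = -4152 - 1*361 = -4152 - 361 = -4513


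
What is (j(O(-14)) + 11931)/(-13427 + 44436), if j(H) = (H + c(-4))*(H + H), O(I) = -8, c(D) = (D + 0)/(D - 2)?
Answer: 36145/93027 ≈ 0.38854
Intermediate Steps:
c(D) = D/(-2 + D)
j(H) = 2*H*(⅔ + H) (j(H) = (H - 4/(-2 - 4))*(H + H) = (H - 4/(-6))*(2*H) = (H - 4*(-⅙))*(2*H) = (H + ⅔)*(2*H) = (⅔ + H)*(2*H) = 2*H*(⅔ + H))
(j(O(-14)) + 11931)/(-13427 + 44436) = ((⅔)*(-8)*(2 + 3*(-8)) + 11931)/(-13427 + 44436) = ((⅔)*(-8)*(2 - 24) + 11931)/31009 = ((⅔)*(-8)*(-22) + 11931)*(1/31009) = (352/3 + 11931)*(1/31009) = (36145/3)*(1/31009) = 36145/93027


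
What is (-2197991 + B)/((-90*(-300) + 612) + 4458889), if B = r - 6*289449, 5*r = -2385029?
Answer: -22058454/22432505 ≈ -0.98333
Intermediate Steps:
r = -2385029/5 (r = (⅕)*(-2385029) = -2385029/5 ≈ -4.7701e+5)
B = -11068499/5 (B = -2385029/5 - 6*289449 = -2385029/5 - 1736694 = -11068499/5 ≈ -2.2137e+6)
(-2197991 + B)/((-90*(-300) + 612) + 4458889) = (-2197991 - 11068499/5)/((-90*(-300) + 612) + 4458889) = -22058454/(5*((27000 + 612) + 4458889)) = -22058454/(5*(27612 + 4458889)) = -22058454/5/4486501 = -22058454/5*1/4486501 = -22058454/22432505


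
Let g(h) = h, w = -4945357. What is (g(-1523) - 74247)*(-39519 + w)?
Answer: 377704054520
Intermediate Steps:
(g(-1523) - 74247)*(-39519 + w) = (-1523 - 74247)*(-39519 - 4945357) = -75770*(-4984876) = 377704054520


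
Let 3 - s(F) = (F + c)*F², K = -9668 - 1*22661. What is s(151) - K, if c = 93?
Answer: -5531112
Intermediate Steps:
K = -32329 (K = -9668 - 22661 = -32329)
s(F) = 3 - F²*(93 + F) (s(F) = 3 - (F + 93)*F² = 3 - (93 + F)*F² = 3 - F²*(93 + F))
s(151) - K = (3 - 1*151³ - 93*151²) - 1*(-32329) = (3 - 1*3442951 - 93*22801) + 32329 = (3 - 3442951 - 2120493) + 32329 = -5563441 + 32329 = -5531112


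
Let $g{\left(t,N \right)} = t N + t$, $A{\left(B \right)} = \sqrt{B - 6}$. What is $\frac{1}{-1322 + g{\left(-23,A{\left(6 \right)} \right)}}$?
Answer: $- \frac{1}{1345} \approx -0.00074349$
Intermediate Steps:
$A{\left(B \right)} = \sqrt{-6 + B}$
$g{\left(t,N \right)} = t + N t$ ($g{\left(t,N \right)} = N t + t = t + N t$)
$\frac{1}{-1322 + g{\left(-23,A{\left(6 \right)} \right)}} = \frac{1}{-1322 - 23 \left(1 + \sqrt{-6 + 6}\right)} = \frac{1}{-1322 - 23 \left(1 + \sqrt{0}\right)} = \frac{1}{-1322 - 23 \left(1 + 0\right)} = \frac{1}{-1322 - 23} = \frac{1}{-1345} = - \frac{1}{1345}$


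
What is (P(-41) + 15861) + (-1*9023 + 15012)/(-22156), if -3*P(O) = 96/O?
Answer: 14408532399/908396 ≈ 15862.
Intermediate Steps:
P(O) = -32/O
(P(-41) + 15861) + (-1*9023 + 15012)/(-22156) = (-32/(-41) + 15861) + (-1*9023 + 15012)/(-22156) = (-32*(-1/41) + 15861) + (-9023 + 15012)*(-1/22156) = (32/41 + 15861) + 5989*(-1/22156) = 650333/41 - 5989/22156 = 14408532399/908396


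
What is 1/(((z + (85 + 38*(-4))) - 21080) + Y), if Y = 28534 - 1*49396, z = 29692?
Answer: -1/12317 ≈ -8.1189e-5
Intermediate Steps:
Y = -20862 (Y = 28534 - 49396 = -20862)
1/(((z + (85 + 38*(-4))) - 21080) + Y) = 1/(((29692 + (85 + 38*(-4))) - 21080) - 20862) = 1/(((29692 + (85 - 152)) - 21080) - 20862) = 1/(((29692 - 67) - 21080) - 20862) = 1/((29625 - 21080) - 20862) = 1/(8545 - 20862) = 1/(-12317) = -1/12317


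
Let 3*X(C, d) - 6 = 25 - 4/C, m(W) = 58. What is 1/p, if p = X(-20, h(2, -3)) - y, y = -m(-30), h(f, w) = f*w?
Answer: 5/342 ≈ 0.014620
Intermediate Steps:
X(C, d) = 31/3 - 4/(3*C) (X(C, d) = 2 + (25 - 4/C)/3 = 2 + (25/3 - 4/(3*C)) = 31/3 - 4/(3*C))
y = -58 (y = -1*58 = -58)
p = 342/5 (p = (⅓)*(-4 + 31*(-20))/(-20) - 1*(-58) = (⅓)*(-1/20)*(-4 - 620) + 58 = (⅓)*(-1/20)*(-624) + 58 = 52/5 + 58 = 342/5 ≈ 68.400)
1/p = 1/(342/5) = 5/342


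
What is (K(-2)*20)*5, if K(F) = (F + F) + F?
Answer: -600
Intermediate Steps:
K(F) = 3*F (K(F) = 2*F + F = 3*F)
(K(-2)*20)*5 = ((3*(-2))*20)*5 = -6*20*5 = -120*5 = -600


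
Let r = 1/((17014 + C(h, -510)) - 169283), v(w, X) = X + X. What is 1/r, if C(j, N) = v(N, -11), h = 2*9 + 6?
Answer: -152291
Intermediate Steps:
v(w, X) = 2*X
h = 24 (h = 18 + 6 = 24)
C(j, N) = -22 (C(j, N) = 2*(-11) = -22)
r = -1/152291 (r = 1/((17014 - 22) - 169283) = 1/(16992 - 169283) = 1/(-152291) = -1/152291 ≈ -6.5664e-6)
1/r = 1/(-1/152291) = -152291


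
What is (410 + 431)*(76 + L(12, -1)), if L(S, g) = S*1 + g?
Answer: 73167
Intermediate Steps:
L(S, g) = S + g
(410 + 431)*(76 + L(12, -1)) = (410 + 431)*(76 + (12 - 1)) = 841*(76 + 11) = 841*87 = 73167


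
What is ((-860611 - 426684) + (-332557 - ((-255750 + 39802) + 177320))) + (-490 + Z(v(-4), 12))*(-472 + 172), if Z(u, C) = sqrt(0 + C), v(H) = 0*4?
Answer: -1434224 - 600*sqrt(3) ≈ -1.4353e+6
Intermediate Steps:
v(H) = 0
Z(u, C) = sqrt(C)
((-860611 - 426684) + (-332557 - ((-255750 + 39802) + 177320))) + (-490 + Z(v(-4), 12))*(-472 + 172) = ((-860611 - 426684) + (-332557 - ((-255750 + 39802) + 177320))) + (-490 + sqrt(12))*(-472 + 172) = (-1287295 + (-332557 - (-215948 + 177320))) + (-490 + 2*sqrt(3))*(-300) = (-1287295 + (-332557 - 1*(-38628))) + (147000 - 600*sqrt(3)) = (-1287295 + (-332557 + 38628)) + (147000 - 600*sqrt(3)) = (-1287295 - 293929) + (147000 - 600*sqrt(3)) = -1581224 + (147000 - 600*sqrt(3)) = -1434224 - 600*sqrt(3)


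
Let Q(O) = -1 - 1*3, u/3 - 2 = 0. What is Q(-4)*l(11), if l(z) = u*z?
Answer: -264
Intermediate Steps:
u = 6 (u = 6 + 3*0 = 6 + 0 = 6)
Q(O) = -4 (Q(O) = -1 - 3 = -4)
l(z) = 6*z
Q(-4)*l(11) = -24*11 = -4*66 = -264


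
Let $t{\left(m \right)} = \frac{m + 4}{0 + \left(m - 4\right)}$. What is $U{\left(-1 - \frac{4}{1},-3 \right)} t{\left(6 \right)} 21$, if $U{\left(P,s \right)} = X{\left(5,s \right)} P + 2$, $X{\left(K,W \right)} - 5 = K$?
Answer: $-5040$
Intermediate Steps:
$t{\left(m \right)} = \frac{4 + m}{-4 + m}$ ($t{\left(m \right)} = \frac{4 + m}{0 + \left(-4 + m\right)} = \frac{4 + m}{-4 + m}$)
$X{\left(K,W \right)} = 5 + K$
$U{\left(P,s \right)} = 2 + 10 P$ ($U{\left(P,s \right)} = \left(5 + 5\right) P + 2 = 10 P + 2 = 2 + 10 P$)
$U{\left(-1 - \frac{4}{1},-3 \right)} t{\left(6 \right)} 21 = \left(2 + 10 \left(-1 - \frac{4}{1}\right)\right) \frac{4 + 6}{-4 + 6} \cdot 21 = \left(2 + 10 \left(-1 - 4\right)\right) \frac{1}{2} \cdot 10 \cdot 21 = \left(2 + 10 \left(-5\right)\right) 5 \cdot 21 = \left(2 - 50\right) 5 \cdot 21 = \left(-48\right) 5 \cdot 21 = \left(-240\right) 21 = -5040$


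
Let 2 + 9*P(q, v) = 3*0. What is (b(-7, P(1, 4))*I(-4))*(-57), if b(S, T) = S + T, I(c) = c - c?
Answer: 0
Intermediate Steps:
P(q, v) = -2/9 (P(q, v) = -2/9 + (3*0)/9 = -2/9 + (⅑)*0 = -2/9 + 0 = -2/9)
I(c) = 0
(b(-7, P(1, 4))*I(-4))*(-57) = ((-7 - 2/9)*0)*(-57) = -65/9*0*(-57) = 0*(-57) = 0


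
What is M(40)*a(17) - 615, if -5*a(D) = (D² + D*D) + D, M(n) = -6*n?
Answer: 27945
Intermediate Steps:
a(D) = -2*D²/5 - D/5 (a(D) = -((D² + D*D) + D)/5 = -((D² + D²) + D)/5 = -(2*D² + D)/5 = -(D + 2*D²)/5 = -2*D²/5 - D/5)
M(40)*a(17) - 615 = (-6*40)*(-⅕*17*(1 + 2*17)) - 615 = -(-48)*17*(1 + 34) - 615 = -(-48)*17*35 - 615 = -240*(-119) - 615 = 28560 - 615 = 27945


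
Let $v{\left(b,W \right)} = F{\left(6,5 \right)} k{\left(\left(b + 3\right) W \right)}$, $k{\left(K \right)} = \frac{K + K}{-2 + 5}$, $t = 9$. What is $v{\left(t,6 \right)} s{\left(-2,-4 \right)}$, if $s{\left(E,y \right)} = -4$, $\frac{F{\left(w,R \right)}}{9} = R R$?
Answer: $-43200$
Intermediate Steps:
$F{\left(w,R \right)} = 9 R^{2}$ ($F{\left(w,R \right)} = 9 R R = 9 R^{2}$)
$k{\left(K \right)} = \frac{2 K}{3}$
$v{\left(b,W \right)} = 150 W \left(3 + b\right)$ ($v{\left(b,W \right)} = 9 \cdot 5^{2} \frac{2 \left(b + 3\right) W}{3} = 9 \cdot 25 \frac{2 \left(3 + b\right) W}{3} = 225 \frac{2 W \left(3 + b\right)}{3} = 150 W \left(3 + b\right)$)
$v{\left(t,6 \right)} s{\left(-2,-4 \right)} = 150 \cdot 6 \left(3 + 9\right) \left(-4\right) = 150 \cdot 6 \cdot 12 \left(-4\right) = 10800 \left(-4\right) = -43200$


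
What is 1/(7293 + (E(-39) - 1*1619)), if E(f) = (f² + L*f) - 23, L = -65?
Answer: 1/9707 ≈ 0.00010302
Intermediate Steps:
E(f) = -23 + f² - 65*f (E(f) = (f² - 65*f) - 23 = -23 + f² - 65*f)
1/(7293 + (E(-39) - 1*1619)) = 1/(7293 + ((-23 + (-39)² - 65*(-39)) - 1*1619)) = 1/(7293 + ((-23 + 1521 + 2535) - 1619)) = 1/(7293 + (4033 - 1619)) = 1/(7293 + 2414) = 1/9707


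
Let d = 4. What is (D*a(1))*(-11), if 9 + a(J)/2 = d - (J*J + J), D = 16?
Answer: 2464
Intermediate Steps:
a(J) = -10 - 2*J - 2*J² (a(J) = -18 + 2*(4 - (J*J + J)) = -18 + 2*(4 - (J² + J)) = -18 + 2*(4 - (J + J²)) = -18 + 2*(4 + (-J - J²)) = -18 + 2*(4 - J - J²) = -18 + (8 - 2*J - 2*J²) = -10 - 2*J - 2*J²)
(D*a(1))*(-11) = (16*(-10 - 2*1 - 2*1²))*(-11) = (16*(-10 - 2 - 2*1))*(-11) = (16*(-10 - 2 - 2))*(-11) = (16*(-14))*(-11) = -224*(-11) = 2464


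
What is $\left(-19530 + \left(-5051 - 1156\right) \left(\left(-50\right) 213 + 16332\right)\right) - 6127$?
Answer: $-35293831$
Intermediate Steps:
$\left(-19530 + \left(-5051 - 1156\right) \left(\left(-50\right) 213 + 16332\right)\right) - 6127 = \left(-19530 - 6207 \left(-10650 + 16332\right)\right) - 6127 = \left(-19530 - 35268174\right) - 6127 = -35287704 - 6127 = -35293831$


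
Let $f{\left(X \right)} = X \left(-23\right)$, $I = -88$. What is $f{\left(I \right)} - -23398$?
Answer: $25422$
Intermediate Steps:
$f{\left(X \right)} = - 23 X$
$f{\left(I \right)} - -23398 = \left(-23\right) \left(-88\right) - -23398 = 2024 + 23398 = 25422$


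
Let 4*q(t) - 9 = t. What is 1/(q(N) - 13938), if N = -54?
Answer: -4/55797 ≈ -7.1688e-5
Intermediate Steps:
q(t) = 9/4 + t/4
1/(q(N) - 13938) = 1/((9/4 + (¼)*(-54)) - 13938) = 1/((9/4 - 27/2) - 13938) = 1/(-45/4 - 13938) = 1/(-55797/4) = -4/55797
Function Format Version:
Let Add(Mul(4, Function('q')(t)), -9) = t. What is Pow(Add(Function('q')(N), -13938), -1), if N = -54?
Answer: Rational(-4, 55797) ≈ -7.1688e-5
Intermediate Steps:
Function('q')(t) = Add(Rational(9, 4), Mul(Rational(1, 4), t))
Pow(Add(Function('q')(N), -13938), -1) = Pow(Add(Add(Rational(9, 4), Mul(Rational(1, 4), -54)), -13938), -1) = Pow(Add(Add(Rational(9, 4), Rational(-27, 2)), -13938), -1) = Pow(Add(Rational(-45, 4), -13938), -1) = Pow(Rational(-55797, 4), -1) = Rational(-4, 55797)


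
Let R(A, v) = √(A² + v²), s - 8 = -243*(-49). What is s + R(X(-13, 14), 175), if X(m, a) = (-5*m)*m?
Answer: 11915 + 5*√29786 ≈ 12778.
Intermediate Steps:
s = 11915 (s = 8 - 243*(-49) = 8 + 11907 = 11915)
X(m, a) = -5*m²
s + R(X(-13, 14), 175) = 11915 + √((-5*(-13)²)² + 175²) = 11915 + √((-5*169)² + 30625) = 11915 + √((-845)² + 30625) = 11915 + √(714025 + 30625) = 11915 + √744650 = 11915 + 5*√29786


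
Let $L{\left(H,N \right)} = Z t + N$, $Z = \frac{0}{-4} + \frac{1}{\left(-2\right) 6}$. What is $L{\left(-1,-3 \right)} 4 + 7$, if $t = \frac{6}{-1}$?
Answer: $-3$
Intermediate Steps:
$Z = - \frac{1}{12}$ ($Z = 0 \left(- \frac{1}{4}\right) - \frac{1}{12} = 0 - \frac{1}{12} = - \frac{1}{12} \approx -0.083333$)
$t = -6$ ($t = 6 \left(-1\right) = -6$)
$L{\left(H,N \right)} = \frac{1}{2} + N$ ($L{\left(H,N \right)} = \left(- \frac{1}{12}\right) \left(-6\right) + N = \frac{1}{2} + N$)
$L{\left(-1,-3 \right)} 4 + 7 = \left(\frac{1}{2} - 3\right) 4 + 7 = \left(- \frac{5}{2}\right) 4 + 7 = -10 + 7 = -3$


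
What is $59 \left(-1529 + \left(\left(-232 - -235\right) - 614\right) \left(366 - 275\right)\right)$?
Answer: $-3370670$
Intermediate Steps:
$59 \left(-1529 + \left(\left(-232 - -235\right) - 614\right) \left(366 - 275\right)\right) = 59 \left(-1529 + \left(\left(-232 + 235\right) - 614\right) 91\right) = 59 \left(-1529 + \left(3 - 614\right) 91\right) = 59 \left(-1529 - 55601\right) = 59 \left(-57130\right) = -3370670$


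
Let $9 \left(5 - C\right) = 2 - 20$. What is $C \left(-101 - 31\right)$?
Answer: $-924$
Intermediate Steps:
$C = 7$ ($C = 5 - \frac{2 - 20}{9} = 5 - -2 = 5 + 2 = 7$)
$C \left(-101 - 31\right) = 7 \left(-101 - 31\right) = 7 \left(-132\right) = -924$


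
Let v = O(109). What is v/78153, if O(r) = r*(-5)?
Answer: -5/717 ≈ -0.0069735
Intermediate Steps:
O(r) = -5*r
v = -545 (v = -5*109 = -545)
v/78153 = -545/78153 = -545*1/78153 = -5/717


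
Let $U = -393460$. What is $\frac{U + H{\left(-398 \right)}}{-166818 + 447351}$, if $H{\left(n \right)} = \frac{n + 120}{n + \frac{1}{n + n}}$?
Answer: $- \frac{124651447852}{88875379197} \approx -1.4025$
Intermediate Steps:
$H{\left(n \right)} = \frac{120 + n}{n + \frac{1}{2 n}}$
$\frac{U + H{\left(-398 \right)}}{-166818 + 447351} = \frac{-393460 + 2 \left(-398\right) \frac{1}{1 + 2 \left(-398\right)^{2}} \left(120 - 398\right)}{-166818 + 447351} = \frac{-393460 + 2 \left(-398\right) \frac{1}{1 + 2 \cdot 158404} \left(-278\right)}{280533} = \left(-393460 + 2 \left(-398\right) \frac{1}{1 + 316808} \left(-278\right)\right) \frac{1}{280533} = \left(-393460 + 2 \left(-398\right) \frac{1}{316809} \left(-278\right)\right) \frac{1}{280533} = \left(-393460 + \frac{221288}{316809}\right) \frac{1}{280533} = \left(- \frac{124651447852}{316809}\right) \frac{1}{280533} = - \frac{124651447852}{88875379197}$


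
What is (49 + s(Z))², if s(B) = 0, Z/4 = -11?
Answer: 2401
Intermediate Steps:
Z = -44 (Z = 4*(-11) = -44)
(49 + s(Z))² = (49 + 0)² = 49² = 2401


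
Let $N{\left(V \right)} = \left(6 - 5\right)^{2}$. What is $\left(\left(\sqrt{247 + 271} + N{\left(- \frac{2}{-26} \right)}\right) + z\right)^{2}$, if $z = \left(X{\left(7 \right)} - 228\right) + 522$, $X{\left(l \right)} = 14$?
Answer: $\left(309 + \sqrt{518}\right)^{2} \approx 1.1006 \cdot 10^{5}$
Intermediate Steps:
$N{\left(V \right)} = 1$ ($N{\left(V \right)} = 1^{2} = 1$)
$z = 308$ ($z = \left(14 - 228\right) + 522 = -214 + 522 = 308$)
$\left(\left(\sqrt{247 + 271} + N{\left(- \frac{2}{-26} \right)}\right) + z\right)^{2} = \left(\left(\sqrt{247 + 271} + 1\right) + 308\right)^{2} = \left(\left(\sqrt{518} + 1\right) + 308\right)^{2} = \left(\left(1 + \sqrt{518}\right) + 308\right)^{2} = \left(309 + \sqrt{518}\right)^{2}$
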